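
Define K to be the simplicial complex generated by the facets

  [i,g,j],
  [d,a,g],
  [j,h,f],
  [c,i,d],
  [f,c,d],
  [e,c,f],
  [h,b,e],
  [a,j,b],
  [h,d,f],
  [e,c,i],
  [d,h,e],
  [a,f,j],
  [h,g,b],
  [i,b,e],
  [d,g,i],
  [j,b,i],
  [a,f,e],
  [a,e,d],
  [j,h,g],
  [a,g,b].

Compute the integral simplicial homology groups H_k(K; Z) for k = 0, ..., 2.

Take the total order a < b < c < d < e < f < g < h < i < j on the vertex set. Then K (dimension 2) consists of the simplices:

  0-simplices (10): a, b, c, d, e, f, g, h, i, j
  1-simplices (30): ab, ad, ae, af, ag, aj, be, bg, bh, bi, bj, cd, ce, cf, ci, de, df, dg, dh, di, ef, eh, ei, fh, fj, gh, gi, gj, hj, ij
  2-simplices (20): abg, abj, ade, adg, aef, afj, beh, bei, bgh, bij, cdf, cdi, cef, cei, deh, dfh, dgi, fhj, ghj, gij

so the chain groups are C_0 ≅ Z^10, C_1 ≅ Z^30, C_2 ≅ Z^20.

∂_1: C_1 → C_0 is given by ∂[p,q] = [q] − [p].
As a 10×30 matrix over Z this has rank 9, with invariant factors (1,1,1,1,1,1,1,1,1).

Boundary ∂_2: C_2 → C_1 maps a triangle to the signed sum of its edges. For instance
  ∂abg = bg − ag + ab,
  ∂abj = bj − aj + ab.
The resulting 30×20 matrix has rank 20, and its Smith normal form has invariant factors (1,1,1,1,1,1,1,1,1,1,1,1,1,1,1,1,1,1,1,2).

From H_k ≅ ker(∂_k) / im(∂_{k+1}) we obtain:

  H_0: rank C_0 − rank ∂_1 = 10 − 9 = 1, and the invariant factors of ∂_1 are all 1, so H_0 = Z.
  H_1: rank ker ∂_1 − rank ∂_2 = (30 − 9) − 20 = 1, and ∂_2 has invariant factor 2 > 1, so H_1 = Z ⊕ Z_2.
  H_2: rank ker ∂_2 − rank ∂_3 = (20 − 20) − 0 = 0, and there is no ∂_3, so H_2 = 0.

H_0 ≅ Z,  H_1 ≅ Z ⊕ Z_2,  H_2 = 0.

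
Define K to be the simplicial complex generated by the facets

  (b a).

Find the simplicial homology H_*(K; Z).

H_0 ≅ Z,  H_1 = 0.

Take the total order a < b on the vertex set. Then K (dimension 1) consists of the simplices:

  0-simplices (2): a, b
  1-simplices (1): ab

giving chain groups C_0 ≅ Z^2, C_1 ≅ Z^1.

Boundary ∂_1: C_1 → C_0 is given by ∂[p,q] = [q] − [p]. For instance
  ∂ab = b − a.
The resulting 2×1 matrix has rank 1, and its Smith normal form has invariant factors (1).

Reading off H_k = ker ∂_k / im ∂_{k+1}:

  H_0: rank C_0 − rank ∂_1 = 2 − 1 = 1, and the invariant factors of ∂_1 are all 1, so H_0 = Z.
  H_1: rank ker ∂_1 − rank ∂_2 = (1 − 1) − 0 = 0, and there is no ∂_2, so H_1 = 0.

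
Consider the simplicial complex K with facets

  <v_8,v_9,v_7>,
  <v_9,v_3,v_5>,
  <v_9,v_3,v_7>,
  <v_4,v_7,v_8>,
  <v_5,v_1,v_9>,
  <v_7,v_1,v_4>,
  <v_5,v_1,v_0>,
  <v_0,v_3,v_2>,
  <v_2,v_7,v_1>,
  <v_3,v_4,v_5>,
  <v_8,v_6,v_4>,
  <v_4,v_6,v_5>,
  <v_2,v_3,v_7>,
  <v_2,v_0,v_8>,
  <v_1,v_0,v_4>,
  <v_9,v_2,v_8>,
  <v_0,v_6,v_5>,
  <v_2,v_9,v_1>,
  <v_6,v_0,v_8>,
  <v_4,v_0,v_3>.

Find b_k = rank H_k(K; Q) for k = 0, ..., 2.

b_0 = 1, b_1 = 1, b_2 = 0.

Order the vertices as v_0 < v_1 < v_2 < v_3 < v_4 < v_5 < v_6 < v_7 < v_8 < v_9. Listing each simplex with vertices in this order, K has dimension 2 with simplices:

  0-simplices (10): [v_0], [v_1], [v_2], [v_3], [v_4], [v_5], [v_6], [v_7], [v_8], [v_9]
  1-simplices (30): (30 of them)
  2-simplices (20): (20 of them)

so the chain groups are C_0 ≅ Z^10, C_1 ≅ Z^30, C_2 ≅ Z^20.

∂_1: C_1 → C_0 maps an edge to its endpoints' difference, ∂[p,q] = q − p. For instance
  ∂[v_5,v_6] = [v_6] − [v_5].
The 10×30 boundary matrix has rank 9 and Smith normal form diag(1,1,1,1,1,1,1,1,1).

The boundary map ∂_2: C_2 → C_1 sends each 2-simplex [p,q,r] to [q,r] − [p,r] + [p,q]. For instance
  ∂[v_1,v_4,v_7] = [v_4,v_7] − [v_1,v_7] + [v_1,v_4],
  ∂[v_3,v_4,v_5] = [v_4,v_5] − [v_3,v_5] + [v_3,v_4].
As a 30×20 matrix over Z this has rank 20, with invariant factors (1,1,1,1,1,1,1,1,1,1,1,1,1,1,1,1,1,1,1,2).

Computing H_k = (kernel of ∂_k) / (image of ∂_{k+1}):

  H_0: rank C_0 − rank ∂_1 = 10 − 9 = 1, and the invariant factors of ∂_1 are all 1, so H_0 = Z.
  H_1: rank ker ∂_1 − rank ∂_2 = (30 − 9) − 20 = 1, and ∂_2 has invariant factor 2 > 1, so H_1 = Z ⊕ Z/2.
  H_2: rank ker ∂_2 − rank ∂_3 = (20 − 20) − 0 = 0, and there is no ∂_3, so H_2 = 0.

As a check, the Euler characteristic is 10 − 30 + 20 = 0, which agrees with 1 − 1 + 0 = 0.

Hence the Betti numbers are b_0 = 1, b_1 = 1, b_2 = 0.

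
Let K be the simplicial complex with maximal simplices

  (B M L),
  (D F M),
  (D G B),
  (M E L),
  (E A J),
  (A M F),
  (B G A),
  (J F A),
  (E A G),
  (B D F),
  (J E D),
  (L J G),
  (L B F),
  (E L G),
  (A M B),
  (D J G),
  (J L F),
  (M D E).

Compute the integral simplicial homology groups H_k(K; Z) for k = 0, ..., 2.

Fix the vertex order A < B < D < E < F < G < J < L < M and write every simplex with vertices in increasing order. Then dim K = 2 and the simplices of K are:

  0-simplices (9): A, B, D, E, F, G, J, L, M
  1-simplices (27): AB, AE, AF, AG, AJ, AM, BD, BF, BG, BL, BM, DE, DF, DG, DJ, DM, EG, EJ, EL, EM, FJ, FL, FM, GJ, GL, JL, LM
  2-simplices (18): ABG, ABM, AEG, AEJ, AFJ, AFM, BDF, BDG, BFL, BLM, DEJ, DEM, DFM, DGJ, EGL, ELM, FJL, GJL

so the chain groups are C_0 ≅ Z^9, C_1 ≅ Z^27, C_2 ≅ Z^18.

The boundary map ∂_1: C_1 → C_0 is given by ∂[p,q] = [q] − [p]. For instance
  ∂FJ = J − F.
The 9×27 boundary matrix has rank 8 and Smith normal form diag(1,1,1,1,1,1,1,1).

Boundary ∂_2: C_2 → C_1 maps a triangle to the signed sum of its edges. For instance
  ∂FJL = JL − FL + FJ,
  ∂BDF = DF − BF + BD.
As a 27×18 matrix over Z this has rank 18, with invariant factors (1,1,1,1,1,1,1,1,1,1,1,1,1,1,1,1,1,2).

Now H_k = ker ∂_k / im ∂_{k+1}, so:

  H_0: rank C_0 − rank ∂_1 = 9 − 8 = 1, and the invariant factors of ∂_1 are all 1, so H_0 = Z.
  H_1: rank ker ∂_1 − rank ∂_2 = (27 − 8) − 18 = 1, and ∂_2 has invariant factor 2 > 1, so H_1 = Z ⊕ Z/2.
  H_2: rank ker ∂_2 − rank ∂_3 = (18 − 18) − 0 = 0, and there is no ∂_3, so H_2 = 0.

H_0 ≅ Z,  H_1 ≅ Z ⊕ Z/2,  H_2 = 0.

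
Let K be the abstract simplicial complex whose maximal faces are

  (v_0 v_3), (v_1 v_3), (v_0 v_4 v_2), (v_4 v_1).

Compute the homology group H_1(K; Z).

H_1 ≅ Z.

Order the vertices as v_0 < v_1 < v_2 < v_3 < v_4. Listing each simplex with vertices in this order, K has dimension 2 with simplices:

  0-simplices (5): [v_0], [v_1], [v_2], [v_3], [v_4]
  1-simplices (6): [v_0,v_2], [v_0,v_3], [v_0,v_4], [v_1,v_3], [v_1,v_4], [v_2,v_4]
  2-simplices (1): [v_0,v_2,v_4]

giving chain groups C_0 ≅ Z^5, C_1 ≅ Z^6, C_2 ≅ Z^1.

The boundary map ∂_1: C_1 → C_0 is given by ∂[p,q] = [q] − [p]. For instance
  ∂[v_1,v_4] = [v_4] − [v_1].
As a 5×6 matrix over Z this has rank 4, with invariant factors (1,1,1,1).

The boundary map ∂_2: C_2 → C_1 sends each 2-simplex [p,q,r] to [q,r] − [p,r] + [p,q]. For instance
  ∂[v_0,v_2,v_4] = [v_2,v_4] − [v_0,v_4] + [v_0,v_2].
As a 6×1 matrix over Z this has rank 1, with invariant factors (1).

Reading off H_k = ker ∂_k / im ∂_{k+1}:

  H_1: rank ker ∂_1 − rank ∂_2 = (6 − 4) − 1 = 1, and the invariant factors of ∂_2 are all 1, so H_1 ≅ Z.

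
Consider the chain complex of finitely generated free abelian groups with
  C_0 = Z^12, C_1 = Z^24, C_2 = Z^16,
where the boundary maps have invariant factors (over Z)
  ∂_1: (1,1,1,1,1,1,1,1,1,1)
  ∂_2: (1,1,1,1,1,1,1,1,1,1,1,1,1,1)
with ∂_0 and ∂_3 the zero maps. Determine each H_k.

H_0 = Z^2,  H_1 = 0,  H_2 = Z^2.

H_0: b_0 = 12 − 0 − 10 = 2; torsion from ∂_1 factors > 1: none. So H_0 = Z^2.
H_1: b_1 = 24 − 10 − 14 = 0; torsion from ∂_2 factors > 1: none. So H_1 = 0.
H_2: b_2 = 16 − 14 − 0 = 2; torsion from ∂_3 factors > 1: none. So H_2 = Z^2.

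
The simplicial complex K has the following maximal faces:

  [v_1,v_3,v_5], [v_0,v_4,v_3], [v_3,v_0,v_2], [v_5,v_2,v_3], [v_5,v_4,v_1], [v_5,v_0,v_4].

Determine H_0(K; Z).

Take the total order v_0 < v_1 < v_2 < v_3 < v_4 < v_5 on the vertex set. Then K (dimension 2) consists of the simplices:

  0-simplices (6): [v_0], [v_1], [v_2], [v_3], [v_4], [v_5]
  1-simplices (12): [v_0,v_2], [v_0,v_3], [v_0,v_4], [v_0,v_5], [v_1,v_3], [v_1,v_4], [v_1,v_5], [v_2,v_3], [v_2,v_5], [v_3,v_4], [v_3,v_5], [v_4,v_5]
  2-simplices (6): [v_0,v_2,v_3], [v_0,v_3,v_4], [v_0,v_4,v_5], [v_1,v_3,v_5], [v_1,v_4,v_5], [v_2,v_3,v_5]

Hence C_0 ≅ Z^6, C_1 ≅ Z^12, C_2 ≅ Z^6.

Boundary ∂_1: C_1 → C_0 sends each edge [p,q] (with p < q) to q − p. For instance
  ∂[v_1,v_3] = [v_3] − [v_1].
This gives a 6×12 integer matrix of rank 5; reducing to Smith normal form yields diagonal entries (1,1,1,1,1).

∂_2: C_2 → C_1 acts by ∂[p,q,r] = [q,r] − [p,r] + [p,q]. For instance
  ∂[v_0,v_3,v_4] = [v_3,v_4] − [v_0,v_4] + [v_0,v_3],
  ∂[v_0,v_2,v_3] = [v_2,v_3] − [v_0,v_3] + [v_0,v_2].
As a 12×6 matrix over Z this has rank 6, with invariant factors (1,1,1,1,1,1).

From H_k ≅ ker(∂_k) / im(∂_{k+1}) we obtain:

  H_0: rank C_0 − rank ∂_1 = 6 − 5 = 1, and the invariant factors of ∂_1 are all 1, so H_0 = Z.

(K is a triangulation of the cylinder S^1 x I.)

H_0 ≅ Z.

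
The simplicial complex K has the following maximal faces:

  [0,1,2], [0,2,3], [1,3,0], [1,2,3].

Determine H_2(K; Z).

H_2 = Z.

Fix the vertex order 0 < 1 < 2 < 3 and write every simplex with vertices in increasing order. Then dim K = 2 and the simplices of K are:

  0-simplices (4): [0], [1], [2], [3]
  1-simplices (6): [0,1], [0,2], [0,3], [1,2], [1,3], [2,3]
  2-simplices (4): [0,1,2], [0,1,3], [0,2,3], [1,2,3]

Hence C_0 ≅ Z^4, C_1 ≅ Z^6, C_2 ≅ Z^4.

The boundary map ∂_1: C_1 → C_0 maps an edge to its endpoints' difference, ∂[p,q] = q − p. For instance
  ∂[2,3] = [3] − [2].
The 4×6 boundary matrix has rank 3 and Smith normal form diag(1,1,1).

The boundary map ∂_2: C_2 → C_1 maps a triangle to the signed sum of its edges. For instance
  ∂[0,1,3] = [1,3] − [0,3] + [0,1],
  ∂[0,1,2] = [1,2] − [0,2] + [0,1].
The 6×4 boundary matrix has rank 3 and Smith normal form diag(1,1,1).

Now H_k = ker ∂_k / im ∂_{k+1}, so:

  H_2: rank ker ∂_2 − rank ∂_3 = (4 − 3) − 0 = 1, and there is no ∂_3, so H_2 = Z.

(K is a triangulation of the 2-sphere S^2.)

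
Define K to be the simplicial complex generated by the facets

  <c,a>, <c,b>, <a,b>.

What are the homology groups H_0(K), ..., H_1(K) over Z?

H_0 = Z,  H_1 = Z.

Fix the vertex order a < b < c and write every simplex with vertices in increasing order. Then dim K = 1 and the simplices of K are:

  0-simplices (3): a, b, c
  1-simplices (3): ab, ac, bc

so the chain groups are C_0 ≅ Z^3, C_1 ≅ Z^3.

∂_1: C_1 → C_0 is given by ∂[p,q] = [q] − [p]. For instance
  ∂ac = c − a.
The resulting 3×3 matrix has rank 2, and its Smith normal form has invariant factors (1,1).

Computing H_k = (kernel of ∂_k) / (image of ∂_{k+1}):

  H_0: rank C_0 − rank ∂_1 = 3 − 2 = 1, and the invariant factors of ∂_1 are all 1, so H_0 ≅ Z.
  H_1: rank ker ∂_1 − rank ∂_2 = (3 − 2) − 0 = 1, and there is no ∂_2, so H_1 ≅ Z.

As a check, the Euler characteristic is 3 − 3 = 0, which agrees with 1 − 1 = 0.
(K is a triangulation of the circle S^1.)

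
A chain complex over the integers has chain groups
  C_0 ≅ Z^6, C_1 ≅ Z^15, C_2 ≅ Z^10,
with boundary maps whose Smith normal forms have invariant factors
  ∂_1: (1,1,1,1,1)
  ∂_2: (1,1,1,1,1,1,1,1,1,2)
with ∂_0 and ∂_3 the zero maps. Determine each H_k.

H_0 ≅ Z,  H_1 ≅ Z/2,  H_2 = 0.

H_0: b_0 = 6 − 0 − 5 = 1; torsion from ∂_1 factors > 1: none. So H_0 ≅ Z.
H_1: b_1 = 15 − 5 − 10 = 0; torsion from ∂_2 factors > 1: [2]. So H_1 ≅ Z/2.
H_2: b_2 = 10 − 10 − 0 = 0; torsion from ∂_3 factors > 1: none. So H_2 ≅ 0.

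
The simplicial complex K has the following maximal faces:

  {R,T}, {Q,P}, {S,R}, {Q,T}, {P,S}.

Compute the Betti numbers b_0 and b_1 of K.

Fix the vertex order P < Q < R < S < T and write every simplex with vertices in increasing order. Then dim K = 1 and the simplices of K are:

  0-simplices (5): P, Q, R, S, T
  1-simplices (5): PQ, PS, QT, RS, RT

so the chain groups are C_0 ≅ Z^5, C_1 ≅ Z^5.

Boundary ∂_1: C_1 → C_0 is given by ∂[p,q] = [q] − [p].
The 5×5 boundary matrix has rank 4 and Smith normal form diag(1,1,1,1).

Now H_k = ker ∂_k / im ∂_{k+1}, so:

  H_0: rank C_0 − rank ∂_1 = 5 − 4 = 1, and the invariant factors of ∂_1 are all 1, so H_0 = Z.
  H_1: rank ker ∂_1 − rank ∂_2 = (5 − 4) − 0 = 1, and there is no ∂_2, so H_1 = Z.

As a check, the Euler characteristic is 5 − 5 = 0, which agrees with 1 − 1 = 0.

Hence the Betti numbers are b_0 = 1, b_1 = 1.

b_0 = 1, b_1 = 1.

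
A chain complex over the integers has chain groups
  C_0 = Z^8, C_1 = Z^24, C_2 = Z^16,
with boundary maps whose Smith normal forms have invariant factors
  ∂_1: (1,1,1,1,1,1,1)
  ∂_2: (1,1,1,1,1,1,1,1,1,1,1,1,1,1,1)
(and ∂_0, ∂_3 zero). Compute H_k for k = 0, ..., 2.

H_0 ≅ Z,  H_1 ≅ Z^2,  H_2 ≅ Z.

H_0: b_0 = 8 − 0 − 7 = 1; torsion from ∂_1 factors > 1: none. So H_0 ≅ Z.
H_1: b_1 = 24 − 7 − 15 = 2; torsion from ∂_2 factors > 1: none. So H_1 ≅ Z^2.
H_2: b_2 = 16 − 15 − 0 = 1; torsion from ∂_3 factors > 1: none. So H_2 ≅ Z.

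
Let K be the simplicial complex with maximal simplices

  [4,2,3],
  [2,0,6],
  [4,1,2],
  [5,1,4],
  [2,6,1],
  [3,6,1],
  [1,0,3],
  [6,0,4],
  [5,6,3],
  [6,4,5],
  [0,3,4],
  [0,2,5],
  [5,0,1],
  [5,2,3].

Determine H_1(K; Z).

H_1 = Z^2.

Fix the vertex order 0 < 1 < 2 < 3 < 4 < 5 < 6 and write every simplex with vertices in increasing order. Then dim K = 2 and the simplices of K are:

  0-simplices (7): [0], [1], [2], [3], [4], [5], [6]
  1-simplices (21): [0,1], [0,2], [0,3], [0,4], [0,5], [0,6], [1,2], [1,3], [1,4], [1,5], [1,6], [2,3], [2,4], [2,5], [2,6], [3,4], [3,5], [3,6], [4,5], [4,6], [5,6]
  2-simplices (14): [0,1,3], [0,1,5], [0,2,5], [0,2,6], [0,3,4], [0,4,6], [1,2,4], [1,2,6], [1,3,6], [1,4,5], [2,3,4], [2,3,5], [3,5,6], [4,5,6]

giving chain groups C_0 ≅ Z^7, C_1 ≅ Z^21, C_2 ≅ Z^14.

Boundary ∂_1: C_1 → C_0 is given by ∂[p,q] = [q] − [p]. For instance
  ∂[0,2] = [2] − [0].
The resulting 7×21 matrix has rank 6, and its Smith normal form has invariant factors (1,1,1,1,1,1).

The boundary map ∂_2: C_2 → C_1 sends each 2-simplex [p,q,r] to [q,r] − [p,r] + [p,q]. For instance
  ∂[1,2,4] = [2,4] − [1,4] + [1,2],
  ∂[0,2,5] = [2,5] − [0,5] + [0,2].
As a 21×14 matrix over Z this has rank 13, with invariant factors (1,1,1,1,1,1,1,1,1,1,1,1,1).

Computing H_k = (kernel of ∂_k) / (image of ∂_{k+1}):

  H_1: rank ker ∂_1 − rank ∂_2 = (21 − 6) − 13 = 2, and the invariant factors of ∂_2 are all 1, so H_1 ≅ Z^2.

(K is a triangulation of the torus T^2.)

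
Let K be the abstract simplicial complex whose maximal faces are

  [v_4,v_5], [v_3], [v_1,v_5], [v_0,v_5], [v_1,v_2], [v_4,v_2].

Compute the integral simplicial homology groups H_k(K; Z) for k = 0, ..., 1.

Fix the vertex order v_0 < v_1 < v_2 < v_3 < v_4 < v_5 and write every simplex with vertices in increasing order. Then dim K = 1 and the simplices of K are:

  0-simplices (6): [v_0], [v_1], [v_2], [v_3], [v_4], [v_5]
  1-simplices (5): [v_0,v_5], [v_1,v_2], [v_1,v_5], [v_2,v_4], [v_4,v_5]

Hence C_0 ≅ Z^6, C_1 ≅ Z^5.

∂_1: C_1 → C_0 is given by ∂[p,q] = [q] − [p]. For instance
  ∂[v_2,v_4] = [v_4] − [v_2].
The 6×5 boundary matrix has rank 4 and Smith normal form diag(1,1,1,1).

Now H_k = ker ∂_k / im ∂_{k+1}, so:

  H_0: rank C_0 − rank ∂_1 = 6 − 4 = 2, and the invariant factors of ∂_1 are all 1, so H_0 ≅ Z^2.
  H_1: rank ker ∂_1 − rank ∂_2 = (5 − 4) − 0 = 1, and there is no ∂_2, so H_1 ≅ Z.

As a check, the Euler characteristic is 6 − 5 = 1, which agrees with 2 − 1 = 1.

H_0 = Z^2,  H_1 = Z.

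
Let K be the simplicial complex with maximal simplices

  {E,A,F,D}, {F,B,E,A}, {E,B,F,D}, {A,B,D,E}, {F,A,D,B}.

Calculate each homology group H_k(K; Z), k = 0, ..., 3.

H_0 = Z,  H_1 = 0,  H_2 = 0,  H_3 = Z.

Order the vertices as A < B < D < E < F. Listing each simplex with vertices in this order, K has dimension 3 with simplices:

  0-simplices (5): A, B, D, E, F
  1-simplices (10): AB, AD, AE, AF, BD, BE, BF, DE, DF, EF
  2-simplices (10): ABD, ABE, ABF, ADE, ADF, AEF, BDE, BDF, BEF, DEF
  3-simplices (5): ABDE, ABDF, ABEF, ADEF, BDEF

so the chain groups are C_0 ≅ Z^5, C_1 ≅ Z^10, C_2 ≅ Z^10, C_3 ≅ Z^5.

Boundary ∂_1: C_1 → C_0 maps an edge to its endpoints' difference, ∂[p,q] = q − p. For instance
  ∂DF = F − D.
The 5×10 boundary matrix has rank 4 and Smith normal form diag(1,1,1,1).

∂_2: C_2 → C_1 acts by ∂[p,q,r] = [q,r] − [p,r] + [p,q]. For instance
  ∂ADF = DF − AF + AD,
  ∂ADE = DE − AE + AD.
As a 10×10 matrix over Z this has rank 6, with invariant factors (1,1,1,1,1,1).

∂_3: C_3 → C_2 sends each 3-simplex σ to the alternating sum Σ_i (−1)^i (σ with its i-th vertex removed). For instance
  ∂ABEF = BEF − AEF + ABF − ABE,
  ∂BDEF = DEF − BEF + BDF − BDE.
This gives a 10×5 integer matrix of rank 4; reducing to Smith normal form yields diagonal entries (1,1,1,1).

Computing H_k = (kernel of ∂_k) / (image of ∂_{k+1}):

  H_0: rank C_0 − rank ∂_1 = 5 − 4 = 1, and the invariant factors of ∂_1 are all 1, so H_0 = Z.
  H_1: rank ker ∂_1 − rank ∂_2 = (10 − 4) − 6 = 0, and the invariant factors of ∂_2 are all 1, so H_1 = 0.
  H_2: rank ker ∂_2 − rank ∂_3 = (10 − 6) − 4 = 0, and the invariant factors of ∂_3 are all 1, so H_2 = 0.
  H_3: rank ker ∂_3 − rank ∂_4 = (5 − 4) − 0 = 1, and there is no ∂_4, so H_3 = Z.

As a check, the Euler characteristic is 5 − 10 + 10 − 5 = 0, which agrees with 1 − 0 + 0 − 1 = 0.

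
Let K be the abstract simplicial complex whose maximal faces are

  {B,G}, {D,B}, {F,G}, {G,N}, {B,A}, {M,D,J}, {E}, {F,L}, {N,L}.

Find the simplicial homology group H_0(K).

Order the vertices as A < B < D < E < F < G < J < L < M < N. Listing each simplex with vertices in this order, K has dimension 2 with simplices:

  0-simplices (10): A, B, D, E, F, G, J, L, M, N
  1-simplices (10): AB, BD, BG, DJ, DM, FG, FL, GN, JM, LN
  2-simplices (1): DJM

so the chain groups are C_0 ≅ Z^10, C_1 ≅ Z^10, C_2 ≅ Z^1.

The boundary map ∂_1: C_1 → C_0 is given by ∂[p,q] = [q] − [p]. For instance
  ∂JM = M − J.
The resulting 10×10 matrix has rank 8, and its Smith normal form has invariant factors (1,1,1,1,1,1,1,1).

The boundary map ∂_2: C_2 → C_1 sends each 2-simplex [p,q,r] to [q,r] − [p,r] + [p,q]. For instance
  ∂DJM = JM − DM + DJ.
The 10×1 boundary matrix has rank 1 and Smith normal form diag(1).

Reading off H_k = ker ∂_k / im ∂_{k+1}:

  H_0: rank C_0 − rank ∂_1 = 10 − 8 = 2, and the invariant factors of ∂_1 are all 1, so H_0 ≅ Z^2.

H_0 ≅ Z^2.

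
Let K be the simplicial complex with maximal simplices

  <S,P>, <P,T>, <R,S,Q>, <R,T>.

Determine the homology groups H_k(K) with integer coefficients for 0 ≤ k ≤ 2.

Take the total order P < Q < R < S < T on the vertex set. Then K (dimension 2) consists of the simplices:

  0-simplices (5): P, Q, R, S, T
  1-simplices (6): PS, PT, QR, QS, RS, RT
  2-simplices (1): QRS

giving chain groups C_0 ≅ Z^5, C_1 ≅ Z^6, C_2 ≅ Z^1.

Boundary ∂_1: C_1 → C_0 maps an edge to its endpoints' difference, ∂[p,q] = q − p. For instance
  ∂PS = S − P.
As a 5×6 matrix over Z this has rank 4, with invariant factors (1,1,1,1).

∂_2: C_2 → C_1 sends each 2-simplex [p,q,r] to [q,r] − [p,r] + [p,q]. For instance
  ∂QRS = RS − QS + QR.
The 6×1 boundary matrix has rank 1 and Smith normal form diag(1).

From H_k ≅ ker(∂_k) / im(∂_{k+1}) we obtain:

  H_0: rank C_0 − rank ∂_1 = 5 − 4 = 1, and the invariant factors of ∂_1 are all 1, so H_0 ≅ Z.
  H_1: rank ker ∂_1 − rank ∂_2 = (6 − 4) − 1 = 1, and the invariant factors of ∂_2 are all 1, so H_1 ≅ Z.
  H_2: rank ker ∂_2 − rank ∂_3 = (1 − 1) − 0 = 0, and there is no ∂_3, so H_2 ≅ 0.

H_0 = Z,  H_1 = Z,  H_2 = 0.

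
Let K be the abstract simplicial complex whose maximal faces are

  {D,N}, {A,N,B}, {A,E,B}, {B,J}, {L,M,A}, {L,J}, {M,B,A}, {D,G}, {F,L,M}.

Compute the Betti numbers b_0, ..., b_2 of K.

b_0 = 1, b_1 = 1, b_2 = 0.

We work with the vertex ordering A < B < D < E < F < G < J < L < M < N. The simplices of K, each written with vertices in increasing order, are:

  0-simplices (10): A, B, D, E, F, G, J, L, M, N
  1-simplices (15): AB, AE, AL, AM, AN, BE, BJ, BM, BN, DG, DN, FL, FM, JL, LM
  2-simplices (5): ABE, ABM, ABN, ALM, FLM

giving chain groups C_0 ≅ Z^10, C_1 ≅ Z^15, C_2 ≅ Z^5.

∂_1: C_1 → C_0 sends each edge [p,q] (with p < q) to q − p.
The resulting 10×15 matrix has rank 9, and its Smith normal form has invariant factors (1,1,1,1,1,1,1,1,1).

∂_2: C_2 → C_1 acts by ∂[p,q,r] = [q,r] − [p,r] + [p,q]. For instance
  ∂ABN = BN − AN + AB,
  ∂ABE = BE − AE + AB.
As a 15×5 matrix over Z this has rank 5, with invariant factors (1,1,1,1,1).

Now H_k = ker ∂_k / im ∂_{k+1}, so:

  H_0: rank C_0 − rank ∂_1 = 10 − 9 = 1, and the invariant factors of ∂_1 are all 1, so H_0 ≅ Z.
  H_1: rank ker ∂_1 − rank ∂_2 = (15 − 9) − 5 = 1, and the invariant factors of ∂_2 are all 1, so H_1 ≅ Z.
  H_2: rank ker ∂_2 − rank ∂_3 = (5 − 5) − 0 = 0, and there is no ∂_3, so H_2 ≅ 0.

Hence the Betti numbers are b_0 = 1, b_1 = 1, b_2 = 0.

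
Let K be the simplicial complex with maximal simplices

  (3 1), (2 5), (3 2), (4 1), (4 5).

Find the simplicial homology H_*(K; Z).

H_0 ≅ Z,  H_1 ≅ Z.

Fix the vertex order 1 < 2 < 3 < 4 < 5 and write every simplex with vertices in increasing order. Then dim K = 1 and the simplices of K are:

  0-simplices (5): [1], [2], [3], [4], [5]
  1-simplices (5): [1,3], [1,4], [2,3], [2,5], [4,5]

giving chain groups C_0 ≅ Z^5, C_1 ≅ Z^5.

Boundary ∂_1: C_1 → C_0 maps an edge to its endpoints' difference, ∂[p,q] = q − p. For instance
  ∂[4,5] = [5] − [4].
The 5×5 boundary matrix has rank 4 and Smith normal form diag(1,1,1,1).

Computing H_k = (kernel of ∂_k) / (image of ∂_{k+1}):

  H_0: rank C_0 − rank ∂_1 = 5 − 4 = 1, and the invariant factors of ∂_1 are all 1, so H_0 ≅ Z.
  H_1: rank ker ∂_1 − rank ∂_2 = (5 − 4) − 0 = 1, and there is no ∂_2, so H_1 ≅ Z.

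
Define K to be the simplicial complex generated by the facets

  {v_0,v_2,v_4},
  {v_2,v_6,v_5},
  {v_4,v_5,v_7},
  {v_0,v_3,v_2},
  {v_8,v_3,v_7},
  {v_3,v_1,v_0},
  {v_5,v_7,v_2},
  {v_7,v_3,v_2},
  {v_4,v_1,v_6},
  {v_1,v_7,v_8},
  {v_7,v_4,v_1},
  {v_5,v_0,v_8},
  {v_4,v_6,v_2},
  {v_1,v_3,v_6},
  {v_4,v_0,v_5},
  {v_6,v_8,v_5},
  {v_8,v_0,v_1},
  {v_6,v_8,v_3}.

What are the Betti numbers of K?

We work with the vertex ordering v_0 < v_1 < v_2 < v_3 < v_4 < v_5 < v_6 < v_7 < v_8. The simplices of K, each written with vertices in increasing order, are:

  0-simplices (9): [v_0], [v_1], [v_2], [v_3], [v_4], [v_5], [v_6], [v_7], [v_8]
  1-simplices (27): (27 of them)
  2-simplices (18): (18 of them)

giving chain groups C_0 ≅ Z^9, C_1 ≅ Z^27, C_2 ≅ Z^18.

∂_1: C_1 → C_0 maps an edge to its endpoints' difference, ∂[p,q] = q − p. For instance
  ∂[v_3,v_8] = [v_8] − [v_3].
The resulting 9×27 matrix has rank 8, and its Smith normal form has invariant factors (1,1,1,1,1,1,1,1).

∂_2: C_2 → C_1 maps a triangle to the signed sum of its edges. For instance
  ∂[v_0,v_4,v_5] = [v_4,v_5] − [v_0,v_5] + [v_0,v_4],
  ∂[v_5,v_6,v_8] = [v_6,v_8] − [v_5,v_8] + [v_5,v_6].
The 27×18 boundary matrix has rank 18 and Smith normal form diag(1,1,1,1,1,1,1,1,1,1,1,1,1,1,1,1,1,2).

Computing H_k = (kernel of ∂_k) / (image of ∂_{k+1}):

  H_0: rank C_0 − rank ∂_1 = 9 − 8 = 1, and the invariant factors of ∂_1 are all 1, so H_0 ≅ Z.
  H_1: rank ker ∂_1 − rank ∂_2 = (27 − 8) − 18 = 1, and ∂_2 has invariant factor 2 > 1, so H_1 ≅ Z × Z/2.
  H_2: rank ker ∂_2 − rank ∂_3 = (18 − 18) − 0 = 0, and there is no ∂_3, so H_2 ≅ 0.

As a check, the Euler characteristic is 9 − 27 + 18 = 0, which agrees with 1 − 1 + 0 = 0.

Hence the Betti numbers are b_0 = 1, b_1 = 1, b_2 = 0.

b_0 = 1, b_1 = 1, b_2 = 0.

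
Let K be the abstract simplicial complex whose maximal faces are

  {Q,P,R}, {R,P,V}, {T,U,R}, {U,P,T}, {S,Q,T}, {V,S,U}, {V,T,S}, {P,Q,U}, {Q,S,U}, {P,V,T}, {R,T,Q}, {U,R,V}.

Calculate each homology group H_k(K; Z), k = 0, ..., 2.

We work with the vertex ordering P < Q < R < S < T < U < V. The simplices of K, each written with vertices in increasing order, are:

  0-simplices (7): P, Q, R, S, T, U, V
  1-simplices (18): PQ, PR, PT, PU, PV, QR, QS, QT, QU, RT, RU, RV, ST, SU, SV, TU, TV, UV
  2-simplices (12): PQR, PQU, PRV, PTU, PTV, QRT, QST, QSU, RTU, RUV, STV, SUV

giving chain groups C_0 ≅ Z^7, C_1 ≅ Z^18, C_2 ≅ Z^12.

The boundary map ∂_1: C_1 → C_0 sends each edge [p,q] (with p < q) to q − p.
As a 7×18 matrix over Z this has rank 6, with invariant factors (1,1,1,1,1,1).

Boundary ∂_2: C_2 → C_1 sends each 2-simplex [p,q,r] to [q,r] − [p,r] + [p,q]. For instance
  ∂PQR = QR − PR + PQ,
  ∂QRT = RT − QT + QR.
The 18×12 boundary matrix has rank 12 and Smith normal form diag(1,1,1,1,1,1,1,1,1,1,1,2).

Now H_k = ker ∂_k / im ∂_{k+1}, so:

  H_0: rank C_0 − rank ∂_1 = 7 − 6 = 1, and the invariant factors of ∂_1 are all 1, so H_0 = Z.
  H_1: rank ker ∂_1 − rank ∂_2 = (18 − 6) − 12 = 0, and ∂_2 has invariant factor 2 > 1, so H_1 = Z/2.
  H_2: rank ker ∂_2 − rank ∂_3 = (12 − 12) − 0 = 0, and there is no ∂_3, so H_2 = 0.

(K is a triangulation of the real projective plane RP^2.)

H_0 = Z,  H_1 = Z/2,  H_2 = 0.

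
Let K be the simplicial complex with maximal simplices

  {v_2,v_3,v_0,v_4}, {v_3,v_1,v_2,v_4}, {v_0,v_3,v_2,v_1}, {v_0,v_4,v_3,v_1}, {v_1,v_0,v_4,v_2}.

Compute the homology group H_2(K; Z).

H_2 ≅ 0.

Order the vertices as v_0 < v_1 < v_2 < v_3 < v_4. Listing each simplex with vertices in this order, K has dimension 3 with simplices:

  0-simplices (5): [v_0], [v_1], [v_2], [v_3], [v_4]
  1-simplices (10): [v_0,v_1], [v_0,v_2], [v_0,v_3], [v_0,v_4], [v_1,v_2], [v_1,v_3], [v_1,v_4], [v_2,v_3], [v_2,v_4], [v_3,v_4]
  2-simplices (10): [v_0,v_1,v_2], [v_0,v_1,v_3], [v_0,v_1,v_4], [v_0,v_2,v_3], [v_0,v_2,v_4], [v_0,v_3,v_4], [v_1,v_2,v_3], [v_1,v_2,v_4], [v_1,v_3,v_4], [v_2,v_3,v_4]
  3-simplices (5): [v_0,v_1,v_2,v_3], [v_0,v_1,v_2,v_4], [v_0,v_1,v_3,v_4], [v_0,v_2,v_3,v_4], [v_1,v_2,v_3,v_4]

so the chain groups are C_0 ≅ Z^5, C_1 ≅ Z^10, C_2 ≅ Z^10, C_3 ≅ Z^5.

∂_1: C_1 → C_0 sends each edge [p,q] (with p < q) to q − p. For instance
  ∂[v_1,v_3] = [v_3] − [v_1].
The resulting 5×10 matrix has rank 4, and its Smith normal form has invariant factors (1,1,1,1).

Boundary ∂_2: C_2 → C_1 acts by ∂[p,q,r] = [q,r] − [p,r] + [p,q]. For instance
  ∂[v_0,v_1,v_4] = [v_1,v_4] − [v_0,v_4] + [v_0,v_1],
  ∂[v_0,v_3,v_4] = [v_3,v_4] − [v_0,v_4] + [v_0,v_3].
The 10×10 boundary matrix has rank 6 and Smith normal form diag(1,1,1,1,1,1).

∂_3: C_3 → C_2 sends each 3-simplex σ to the alternating sum Σ_i (−1)^i (σ with its i-th vertex removed). For instance
  ∂[v_1,v_2,v_3,v_4] = [v_2,v_3,v_4] − [v_1,v_3,v_4] + [v_1,v_2,v_4] − [v_1,v_2,v_3],
  ∂[v_0,v_1,v_2,v_4] = [v_1,v_2,v_4] − [v_0,v_2,v_4] + [v_0,v_1,v_4] − [v_0,v_1,v_2].
The 10×5 boundary matrix has rank 4 and Smith normal form diag(1,1,1,1).

Reading off H_k = ker ∂_k / im ∂_{k+1}:

  H_2: rank ker ∂_2 − rank ∂_3 = (10 − 6) − 4 = 0, and the invariant factors of ∂_3 are all 1, so H_2 ≅ 0.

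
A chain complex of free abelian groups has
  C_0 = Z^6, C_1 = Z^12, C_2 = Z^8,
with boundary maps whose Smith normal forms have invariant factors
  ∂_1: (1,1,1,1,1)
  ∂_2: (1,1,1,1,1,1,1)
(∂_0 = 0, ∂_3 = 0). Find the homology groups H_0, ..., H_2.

H_0 ≅ Z,  H_1 = 0,  H_2 ≅ Z.

H_0: b_0 = 6 − 0 − 5 = 1; torsion from ∂_1 factors > 1: none. So H_0 ≅ Z.
H_1: b_1 = 12 − 5 − 7 = 0; torsion from ∂_2 factors > 1: none. So H_1 ≅ 0.
H_2: b_2 = 8 − 7 − 0 = 1; torsion from ∂_3 factors > 1: none. So H_2 ≅ Z.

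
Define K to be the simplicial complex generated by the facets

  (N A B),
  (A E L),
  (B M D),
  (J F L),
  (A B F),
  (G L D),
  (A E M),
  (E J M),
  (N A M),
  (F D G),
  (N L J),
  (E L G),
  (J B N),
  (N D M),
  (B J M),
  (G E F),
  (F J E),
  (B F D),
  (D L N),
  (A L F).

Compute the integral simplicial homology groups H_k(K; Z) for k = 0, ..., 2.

Order the vertices as A < B < D < E < F < G < J < L < M < N. Listing each simplex with vertices in this order, K has dimension 2 with simplices:

  0-simplices (10): A, B, D, E, F, G, J, L, M, N
  1-simplices (30): AB, AE, AF, AL, AM, AN, BD, BF, BJ, BM, BN, DF, DG, DL, DM, DN, EF, EG, EJ, EL, EM, FG, FJ, FL, GL, JL, JM, JN, LN, MN
  2-simplices (20): ABF, ABN, AEL, AEM, AFL, AMN, BDF, BDM, BJM, BJN, DFG, DGL, DLN, DMN, EFG, EFJ, EGL, EJM, FJL, JLN

so the chain groups are C_0 ≅ Z^10, C_1 ≅ Z^30, C_2 ≅ Z^20.

∂_1: C_1 → C_0 maps an edge to its endpoints' difference, ∂[p,q] = q − p. For instance
  ∂FJ = J − F.
This gives a 10×30 integer matrix of rank 9; reducing to Smith normal form yields diagonal entries (1,1,1,1,1,1,1,1,1).

∂_2: C_2 → C_1 acts by ∂[p,q,r] = [q,r] − [p,r] + [p,q]. For instance
  ∂BDM = DM − BM + BD,
  ∂FJL = JL − FL + FJ.
The resulting 30×20 matrix has rank 20, and its Smith normal form has invariant factors (1,1,1,1,1,1,1,1,1,1,1,1,1,1,1,1,1,1,1,2).

Computing H_k = (kernel of ∂_k) / (image of ∂_{k+1}):

  H_0: rank C_0 − rank ∂_1 = 10 − 9 = 1, and the invariant factors of ∂_1 are all 1, so H_0 ≅ Z.
  H_1: rank ker ∂_1 − rank ∂_2 = (30 − 9) − 20 = 1, and ∂_2 has invariant factor 2 > 1, so H_1 ≅ Z ⊕ Z/2.
  H_2: rank ker ∂_2 − rank ∂_3 = (20 − 20) − 0 = 0, and there is no ∂_3, so H_2 ≅ 0.

H_0 ≅ Z,  H_1 ≅ Z ⊕ Z/2,  H_2 = 0.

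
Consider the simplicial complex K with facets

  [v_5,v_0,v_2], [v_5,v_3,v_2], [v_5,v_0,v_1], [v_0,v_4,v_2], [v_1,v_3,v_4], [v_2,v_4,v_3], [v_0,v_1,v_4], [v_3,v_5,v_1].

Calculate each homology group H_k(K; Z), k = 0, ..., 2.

Order the vertices as v_0 < v_1 < v_2 < v_3 < v_4 < v_5. Listing each simplex with vertices in this order, K has dimension 2 with simplices:

  0-simplices (6): [v_0], [v_1], [v_2], [v_3], [v_4], [v_5]
  1-simplices (12): [v_0,v_1], [v_0,v_2], [v_0,v_4], [v_0,v_5], [v_1,v_3], [v_1,v_4], [v_1,v_5], [v_2,v_3], [v_2,v_4], [v_2,v_5], [v_3,v_4], [v_3,v_5]
  2-simplices (8): [v_0,v_1,v_4], [v_0,v_1,v_5], [v_0,v_2,v_4], [v_0,v_2,v_5], [v_1,v_3,v_4], [v_1,v_3,v_5], [v_2,v_3,v_4], [v_2,v_3,v_5]

Hence C_0 ≅ Z^6, C_1 ≅ Z^12, C_2 ≅ Z^8.

∂_1: C_1 → C_0 sends each edge [p,q] (with p < q) to q − p.
As a 6×12 matrix over Z this has rank 5, with invariant factors (1,1,1,1,1).

The boundary map ∂_2: C_2 → C_1 acts by ∂[p,q,r] = [q,r] − [p,r] + [p,q]. For instance
  ∂[v_0,v_2,v_5] = [v_2,v_5] − [v_0,v_5] + [v_0,v_2],
  ∂[v_2,v_3,v_5] = [v_3,v_5] − [v_2,v_5] + [v_2,v_3].
The 12×8 boundary matrix has rank 7 and Smith normal form diag(1,1,1,1,1,1,1).

Now H_k = ker ∂_k / im ∂_{k+1}, so:

  H_0: rank C_0 − rank ∂_1 = 6 − 5 = 1, and the invariant factors of ∂_1 are all 1, so H_0 ≅ Z.
  H_1: rank ker ∂_1 − rank ∂_2 = (12 − 5) − 7 = 0, and the invariant factors of ∂_2 are all 1, so H_1 ≅ 0.
  H_2: rank ker ∂_2 − rank ∂_3 = (8 − 7) − 0 = 1, and there is no ∂_3, so H_2 ≅ Z.

H_0 ≅ Z,  H_1 = 0,  H_2 ≅ Z.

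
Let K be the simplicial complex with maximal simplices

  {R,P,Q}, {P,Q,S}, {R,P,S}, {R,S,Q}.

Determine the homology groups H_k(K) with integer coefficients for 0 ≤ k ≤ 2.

Order the vertices as P < Q < R < S. Listing each simplex with vertices in this order, K has dimension 2 with simplices:

  0-simplices (4): P, Q, R, S
  1-simplices (6): PQ, PR, PS, QR, QS, RS
  2-simplices (4): PQR, PQS, PRS, QRS

giving chain groups C_0 ≅ Z^4, C_1 ≅ Z^6, C_2 ≅ Z^4.

∂_1: C_1 → C_0 sends each edge [p,q] (with p < q) to q − p. For instance
  ∂RS = S − R.
As a 4×6 matrix over Z this has rank 3, with invariant factors (1,1,1).

Boundary ∂_2: C_2 → C_1 sends each 2-simplex [p,q,r] to [q,r] − [p,r] + [p,q]. For instance
  ∂PQS = QS − PS + PQ,
  ∂PRS = RS − PS + PR.
This gives a 6×4 integer matrix of rank 3; reducing to Smith normal form yields diagonal entries (1,1,1).

Now H_k = ker ∂_k / im ∂_{k+1}, so:

  H_0: rank C_0 − rank ∂_1 = 4 − 3 = 1, and the invariant factors of ∂_1 are all 1, so H_0 ≅ Z.
  H_1: rank ker ∂_1 − rank ∂_2 = (6 − 3) − 3 = 0, and the invariant factors of ∂_2 are all 1, so H_1 ≅ 0.
  H_2: rank ker ∂_2 − rank ∂_3 = (4 − 3) − 0 = 1, and there is no ∂_3, so H_2 ≅ Z.

H_0 = Z,  H_1 = 0,  H_2 = Z.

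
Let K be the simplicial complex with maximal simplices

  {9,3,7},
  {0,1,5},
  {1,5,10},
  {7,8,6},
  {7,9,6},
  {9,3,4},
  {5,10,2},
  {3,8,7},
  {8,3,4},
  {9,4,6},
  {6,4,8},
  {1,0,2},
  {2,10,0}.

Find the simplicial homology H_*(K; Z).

Fix the vertex order 0 < 1 < 2 < 3 < 4 < 5 < 6 < 7 < 8 < 9 < 10 and write every simplex with vertices in increasing order. Then dim K = 2 and the simplices of K are:

  0-simplices (11): [0], [1], [2], [3], [4], [5], [6], [7], [8], [9], [10]
  1-simplices (22): [0,1], [0,2], [0,5], [0,10], [1,2], [1,5], [1,10], [2,5], [2,10], [3,4], [3,7], [3,8], [3,9], [4,6], [4,8], [4,9], [5,10], [6,7], [6,8], [6,9], [7,8], [7,9]
  2-simplices (13): [0,1,2], [0,1,5], [0,2,10], [1,5,10], [2,5,10], [3,4,8], [3,4,9], [3,7,8], [3,7,9], [4,6,8], [4,6,9], [6,7,8], [6,7,9]

giving chain groups C_0 ≅ Z^11, C_1 ≅ Z^22, C_2 ≅ Z^13.

∂_1: C_1 → C_0 maps an edge to its endpoints' difference, ∂[p,q] = q − p. For instance
  ∂[0,10] = [10] − [0].
The resulting 11×22 matrix has rank 9, and its Smith normal form has invariant factors (1,1,1,1,1,1,1,1,1).

The boundary map ∂_2: C_2 → C_1 sends each 2-simplex [p,q,r] to [q,r] − [p,r] + [p,q]. For instance
  ∂[3,4,9] = [4,9] − [3,9] + [3,4],
  ∂[4,6,9] = [6,9] − [4,9] + [4,6].
This gives a 22×13 integer matrix of rank 12; reducing to Smith normal form yields diagonal entries (1,1,1,1,1,1,1,1,1,1,1,1).

Now H_k = ker ∂_k / im ∂_{k+1}, so:

  H_0: rank C_0 − rank ∂_1 = 11 − 9 = 2, and the invariant factors of ∂_1 are all 1, so H_0 ≅ Z^2.
  H_1: rank ker ∂_1 − rank ∂_2 = (22 − 9) − 12 = 1, and the invariant factors of ∂_2 are all 1, so H_1 ≅ Z.
  H_2: rank ker ∂_2 − rank ∂_3 = (13 − 12) − 0 = 1, and there is no ∂_3, so H_2 ≅ Z.

(K is a triangulation of the disjoint union of the 2-sphere S^2 and the Möbius band.)

H_0 = Z^2,  H_1 = Z,  H_2 = Z.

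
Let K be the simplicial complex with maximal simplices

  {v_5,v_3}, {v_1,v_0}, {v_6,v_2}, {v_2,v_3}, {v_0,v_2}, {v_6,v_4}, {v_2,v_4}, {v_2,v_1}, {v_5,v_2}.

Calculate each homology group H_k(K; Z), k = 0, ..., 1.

Fix the vertex order v_0 < v_1 < v_2 < v_3 < v_4 < v_5 < v_6 and write every simplex with vertices in increasing order. Then dim K = 1 and the simplices of K are:

  0-simplices (7): [v_0], [v_1], [v_2], [v_3], [v_4], [v_5], [v_6]
  1-simplices (9): [v_0,v_1], [v_0,v_2], [v_1,v_2], [v_2,v_3], [v_2,v_4], [v_2,v_5], [v_2,v_6], [v_3,v_5], [v_4,v_6]

giving chain groups C_0 ≅ Z^7, C_1 ≅ Z^9.

∂_1: C_1 → C_0 is given by ∂[p,q] = [q] − [p]. For instance
  ∂[v_2,v_4] = [v_4] − [v_2].
This gives a 7×9 integer matrix of rank 6; reducing to Smith normal form yields diagonal entries (1,1,1,1,1,1).

Now H_k = ker ∂_k / im ∂_{k+1}, so:

  H_0: rank C_0 − rank ∂_1 = 7 − 6 = 1, and the invariant factors of ∂_1 are all 1, so H_0 ≅ Z.
  H_1: rank ker ∂_1 − rank ∂_2 = (9 − 6) − 0 = 3, and there is no ∂_2, so H_1 ≅ Z^3.

As a check, the Euler characteristic is 7 − 9 = -2, which agrees with 1 − 3 = -2.

H_0 ≅ Z,  H_1 ≅ Z^3.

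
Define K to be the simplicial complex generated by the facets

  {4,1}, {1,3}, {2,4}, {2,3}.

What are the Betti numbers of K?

b_0 = 1, b_1 = 1.

Fix the vertex order 1 < 2 < 3 < 4 and write every simplex with vertices in increasing order. Then dim K = 1 and the simplices of K are:

  0-simplices (4): [1], [2], [3], [4]
  1-simplices (4): [1,3], [1,4], [2,3], [2,4]

giving chain groups C_0 ≅ Z^4, C_1 ≅ Z^4.

∂_1: C_1 → C_0 maps an edge to its endpoints' difference, ∂[p,q] = q − p. For instance
  ∂[1,3] = [3] − [1].
As a 4×4 matrix over Z this has rank 3, with invariant factors (1,1,1).

Reading off H_k = ker ∂_k / im ∂_{k+1}:

  H_0: rank C_0 − rank ∂_1 = 4 − 3 = 1, and the invariant factors of ∂_1 are all 1, so H_0 ≅ Z.
  H_1: rank ker ∂_1 − rank ∂_2 = (4 − 3) − 0 = 1, and there is no ∂_2, so H_1 ≅ Z.

Hence the Betti numbers are b_0 = 1, b_1 = 1.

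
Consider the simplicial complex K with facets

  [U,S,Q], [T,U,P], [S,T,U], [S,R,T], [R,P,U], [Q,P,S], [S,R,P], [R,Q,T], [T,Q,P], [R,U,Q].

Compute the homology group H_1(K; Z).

H_1 ≅ Z/2.

We work with the vertex ordering P < Q < R < S < T < U. The simplices of K, each written with vertices in increasing order, are:

  0-simplices (6): P, Q, R, S, T, U
  1-simplices (15): PQ, PR, PS, PT, PU, QR, QS, QT, QU, RS, RT, RU, ST, SU, TU
  2-simplices (10): PQS, PQT, PRS, PRU, PTU, QRT, QRU, QSU, RST, STU

so the chain groups are C_0 ≅ Z^6, C_1 ≅ Z^15, C_2 ≅ Z^10.

The boundary map ∂_1: C_1 → C_0 is given by ∂[p,q] = [q] − [p].
The 6×15 boundary matrix has rank 5 and Smith normal form diag(1,1,1,1,1).

Boundary ∂_2: C_2 → C_1 acts by ∂[p,q,r] = [q,r] − [p,r] + [p,q]. For instance
  ∂QSU = SU − QU + QS,
  ∂RST = ST − RT + RS.
The 15×10 boundary matrix has rank 10 and Smith normal form diag(1,1,1,1,1,1,1,1,1,2).

Reading off H_k = ker ∂_k / im ∂_{k+1}:

  H_1: rank ker ∂_1 − rank ∂_2 = (15 − 5) − 10 = 0, and ∂_2 has invariant factor 2 > 1, so H_1 ≅ Z/2.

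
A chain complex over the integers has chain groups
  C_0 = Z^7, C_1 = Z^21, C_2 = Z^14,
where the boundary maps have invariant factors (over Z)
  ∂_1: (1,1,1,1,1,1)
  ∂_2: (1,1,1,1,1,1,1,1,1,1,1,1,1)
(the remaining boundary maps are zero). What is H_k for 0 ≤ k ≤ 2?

H_0: b_0 = 7 − 0 − 6 = 1; torsion from ∂_1 factors > 1: none. So H_0 = Z.
H_1: b_1 = 21 − 6 − 13 = 2; torsion from ∂_2 factors > 1: none. So H_1 = Z^2.
H_2: b_2 = 14 − 13 − 0 = 1; torsion from ∂_3 factors > 1: none. So H_2 = Z.

H_0 = Z,  H_1 = Z^2,  H_2 = Z.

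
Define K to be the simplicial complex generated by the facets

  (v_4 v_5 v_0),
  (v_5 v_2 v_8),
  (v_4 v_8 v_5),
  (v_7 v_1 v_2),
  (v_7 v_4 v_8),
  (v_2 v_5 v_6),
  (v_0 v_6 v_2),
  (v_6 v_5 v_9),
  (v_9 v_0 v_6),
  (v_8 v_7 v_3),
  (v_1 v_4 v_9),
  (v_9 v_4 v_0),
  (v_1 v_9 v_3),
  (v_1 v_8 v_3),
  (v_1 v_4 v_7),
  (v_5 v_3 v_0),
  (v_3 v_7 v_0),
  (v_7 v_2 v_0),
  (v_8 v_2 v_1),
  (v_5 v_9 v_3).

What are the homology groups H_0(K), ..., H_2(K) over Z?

H_0 ≅ Z,  H_1 ≅ Z × Z/2,  H_2 = 0.

Take the total order v_0 < v_1 < v_2 < v_3 < v_4 < v_5 < v_6 < v_7 < v_8 < v_9 on the vertex set. Then K (dimension 2) consists of the simplices:

  0-simplices (10): [v_0], [v_1], [v_2], [v_3], [v_4], [v_5], [v_6], [v_7], [v_8], [v_9]
  1-simplices (30): (30 of them)
  2-simplices (20): (20 of them)

so the chain groups are C_0 ≅ Z^10, C_1 ≅ Z^30, C_2 ≅ Z^20.

∂_1: C_1 → C_0 sends each edge [p,q] (with p < q) to q − p.
This gives a 10×30 integer matrix of rank 9; reducing to Smith normal form yields diagonal entries (1,1,1,1,1,1,1,1,1).

∂_2: C_2 → C_1 sends each 2-simplex [p,q,r] to [q,r] − [p,r] + [p,q]. For instance
  ∂[v_1,v_2,v_7] = [v_2,v_7] − [v_1,v_7] + [v_1,v_2],
  ∂[v_4,v_7,v_8] = [v_7,v_8] − [v_4,v_8] + [v_4,v_7].
This gives a 30×20 integer matrix of rank 20; reducing to Smith normal form yields diagonal entries (1,1,1,1,1,1,1,1,1,1,1,1,1,1,1,1,1,1,1,2).

Now H_k = ker ∂_k / im ∂_{k+1}, so:

  H_0: rank C_0 − rank ∂_1 = 10 − 9 = 1, and the invariant factors of ∂_1 are all 1, so H_0 = Z.
  H_1: rank ker ∂_1 − rank ∂_2 = (30 − 9) − 20 = 1, and ∂_2 has invariant factor 2 > 1, so H_1 = Z × Z/2.
  H_2: rank ker ∂_2 − rank ∂_3 = (20 − 20) − 0 = 0, and there is no ∂_3, so H_2 = 0.

As a check, the Euler characteristic is 10 − 30 + 20 = 0, which agrees with 1 − 1 + 0 = 0.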